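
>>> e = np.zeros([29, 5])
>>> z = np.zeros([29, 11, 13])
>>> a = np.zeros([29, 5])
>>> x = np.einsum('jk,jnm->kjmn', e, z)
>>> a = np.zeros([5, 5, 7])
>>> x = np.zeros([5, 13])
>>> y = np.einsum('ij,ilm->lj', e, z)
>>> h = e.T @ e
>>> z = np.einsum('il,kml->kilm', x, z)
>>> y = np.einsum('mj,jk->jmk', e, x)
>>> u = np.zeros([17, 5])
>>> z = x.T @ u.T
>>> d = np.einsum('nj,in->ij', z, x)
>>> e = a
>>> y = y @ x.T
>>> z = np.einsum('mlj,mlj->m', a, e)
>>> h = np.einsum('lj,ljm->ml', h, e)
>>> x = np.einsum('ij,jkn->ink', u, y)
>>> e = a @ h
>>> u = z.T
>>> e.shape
(5, 5, 5)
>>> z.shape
(5,)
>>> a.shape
(5, 5, 7)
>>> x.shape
(17, 5, 29)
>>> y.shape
(5, 29, 5)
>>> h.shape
(7, 5)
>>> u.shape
(5,)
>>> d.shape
(5, 17)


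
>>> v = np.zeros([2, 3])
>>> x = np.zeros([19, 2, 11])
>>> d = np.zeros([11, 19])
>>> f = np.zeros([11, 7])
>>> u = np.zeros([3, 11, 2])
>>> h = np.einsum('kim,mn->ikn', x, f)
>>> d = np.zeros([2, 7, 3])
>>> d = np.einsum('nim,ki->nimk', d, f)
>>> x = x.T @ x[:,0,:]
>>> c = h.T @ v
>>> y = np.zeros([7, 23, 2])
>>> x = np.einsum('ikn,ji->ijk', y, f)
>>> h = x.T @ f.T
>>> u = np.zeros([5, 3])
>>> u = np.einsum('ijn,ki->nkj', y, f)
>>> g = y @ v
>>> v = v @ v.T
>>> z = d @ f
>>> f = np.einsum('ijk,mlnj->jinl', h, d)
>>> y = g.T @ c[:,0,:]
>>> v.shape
(2, 2)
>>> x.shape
(7, 11, 23)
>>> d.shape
(2, 7, 3, 11)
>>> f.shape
(11, 23, 3, 7)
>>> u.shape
(2, 11, 23)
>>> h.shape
(23, 11, 11)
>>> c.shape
(7, 19, 3)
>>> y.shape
(3, 23, 3)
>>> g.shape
(7, 23, 3)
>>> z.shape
(2, 7, 3, 7)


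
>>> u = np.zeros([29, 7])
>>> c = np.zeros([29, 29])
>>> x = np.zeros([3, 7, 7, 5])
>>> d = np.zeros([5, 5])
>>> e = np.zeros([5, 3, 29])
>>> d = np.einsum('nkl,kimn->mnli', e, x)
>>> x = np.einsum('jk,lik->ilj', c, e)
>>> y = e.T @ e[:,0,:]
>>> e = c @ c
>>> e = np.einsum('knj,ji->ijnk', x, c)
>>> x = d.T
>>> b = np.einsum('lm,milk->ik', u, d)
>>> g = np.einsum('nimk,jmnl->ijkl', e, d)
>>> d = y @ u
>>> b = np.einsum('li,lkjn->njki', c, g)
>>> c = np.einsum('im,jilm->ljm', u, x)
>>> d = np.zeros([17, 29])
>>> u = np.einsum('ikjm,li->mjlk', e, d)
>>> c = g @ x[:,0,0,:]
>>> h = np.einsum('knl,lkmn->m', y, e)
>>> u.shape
(3, 5, 17, 29)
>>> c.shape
(29, 7, 3, 7)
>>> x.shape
(7, 29, 5, 7)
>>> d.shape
(17, 29)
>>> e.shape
(29, 29, 5, 3)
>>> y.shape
(29, 3, 29)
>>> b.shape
(7, 3, 7, 29)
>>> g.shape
(29, 7, 3, 7)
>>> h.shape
(5,)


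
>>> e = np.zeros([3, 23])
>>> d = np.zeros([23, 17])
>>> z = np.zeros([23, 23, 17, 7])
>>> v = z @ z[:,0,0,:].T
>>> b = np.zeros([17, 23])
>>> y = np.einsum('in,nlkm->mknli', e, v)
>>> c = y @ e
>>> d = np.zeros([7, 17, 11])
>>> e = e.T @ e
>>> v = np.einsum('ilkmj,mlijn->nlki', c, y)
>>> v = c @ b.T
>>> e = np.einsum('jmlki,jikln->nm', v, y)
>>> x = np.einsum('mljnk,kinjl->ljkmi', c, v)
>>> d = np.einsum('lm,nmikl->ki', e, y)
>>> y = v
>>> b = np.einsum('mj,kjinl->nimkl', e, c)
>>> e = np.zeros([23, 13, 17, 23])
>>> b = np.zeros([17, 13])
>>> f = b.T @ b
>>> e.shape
(23, 13, 17, 23)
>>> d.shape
(23, 23)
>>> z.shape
(23, 23, 17, 7)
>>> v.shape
(23, 17, 23, 23, 17)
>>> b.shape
(17, 13)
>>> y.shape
(23, 17, 23, 23, 17)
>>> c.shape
(23, 17, 23, 23, 23)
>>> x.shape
(17, 23, 23, 23, 17)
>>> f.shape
(13, 13)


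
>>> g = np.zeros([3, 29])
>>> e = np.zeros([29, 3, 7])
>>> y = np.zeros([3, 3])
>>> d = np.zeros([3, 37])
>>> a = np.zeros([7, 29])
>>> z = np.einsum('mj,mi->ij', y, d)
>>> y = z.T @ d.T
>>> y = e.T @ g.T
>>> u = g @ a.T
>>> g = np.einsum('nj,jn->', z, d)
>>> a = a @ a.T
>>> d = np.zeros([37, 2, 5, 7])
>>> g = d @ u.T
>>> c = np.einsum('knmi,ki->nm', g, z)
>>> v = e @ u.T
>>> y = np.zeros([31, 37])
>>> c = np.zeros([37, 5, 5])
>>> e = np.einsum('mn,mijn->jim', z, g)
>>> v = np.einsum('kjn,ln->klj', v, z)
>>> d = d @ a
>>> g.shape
(37, 2, 5, 3)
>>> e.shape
(5, 2, 37)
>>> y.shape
(31, 37)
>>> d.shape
(37, 2, 5, 7)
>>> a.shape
(7, 7)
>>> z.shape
(37, 3)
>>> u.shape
(3, 7)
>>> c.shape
(37, 5, 5)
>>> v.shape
(29, 37, 3)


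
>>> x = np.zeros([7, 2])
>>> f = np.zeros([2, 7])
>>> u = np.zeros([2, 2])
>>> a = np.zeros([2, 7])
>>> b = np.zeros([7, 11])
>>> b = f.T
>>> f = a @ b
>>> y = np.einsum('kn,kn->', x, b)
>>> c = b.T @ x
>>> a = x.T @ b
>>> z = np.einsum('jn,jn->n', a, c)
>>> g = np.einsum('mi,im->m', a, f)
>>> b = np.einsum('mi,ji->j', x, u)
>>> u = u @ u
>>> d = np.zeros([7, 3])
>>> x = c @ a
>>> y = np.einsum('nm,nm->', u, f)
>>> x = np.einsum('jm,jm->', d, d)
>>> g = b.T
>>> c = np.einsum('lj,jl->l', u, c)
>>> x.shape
()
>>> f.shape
(2, 2)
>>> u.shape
(2, 2)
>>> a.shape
(2, 2)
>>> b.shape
(2,)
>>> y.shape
()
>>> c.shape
(2,)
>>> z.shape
(2,)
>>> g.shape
(2,)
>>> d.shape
(7, 3)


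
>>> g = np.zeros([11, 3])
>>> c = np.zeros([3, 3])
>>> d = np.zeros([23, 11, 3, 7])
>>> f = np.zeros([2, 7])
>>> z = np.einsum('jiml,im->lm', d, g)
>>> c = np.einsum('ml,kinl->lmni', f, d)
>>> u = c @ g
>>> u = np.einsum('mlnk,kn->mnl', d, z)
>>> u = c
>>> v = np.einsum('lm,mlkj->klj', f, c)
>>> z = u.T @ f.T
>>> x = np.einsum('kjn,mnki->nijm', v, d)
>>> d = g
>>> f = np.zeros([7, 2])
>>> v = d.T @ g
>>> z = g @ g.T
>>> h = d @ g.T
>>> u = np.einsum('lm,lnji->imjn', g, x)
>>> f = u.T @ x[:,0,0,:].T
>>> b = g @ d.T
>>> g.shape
(11, 3)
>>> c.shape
(7, 2, 3, 11)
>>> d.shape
(11, 3)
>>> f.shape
(7, 2, 3, 11)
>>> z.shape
(11, 11)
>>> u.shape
(23, 3, 2, 7)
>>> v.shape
(3, 3)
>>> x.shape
(11, 7, 2, 23)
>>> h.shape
(11, 11)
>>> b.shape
(11, 11)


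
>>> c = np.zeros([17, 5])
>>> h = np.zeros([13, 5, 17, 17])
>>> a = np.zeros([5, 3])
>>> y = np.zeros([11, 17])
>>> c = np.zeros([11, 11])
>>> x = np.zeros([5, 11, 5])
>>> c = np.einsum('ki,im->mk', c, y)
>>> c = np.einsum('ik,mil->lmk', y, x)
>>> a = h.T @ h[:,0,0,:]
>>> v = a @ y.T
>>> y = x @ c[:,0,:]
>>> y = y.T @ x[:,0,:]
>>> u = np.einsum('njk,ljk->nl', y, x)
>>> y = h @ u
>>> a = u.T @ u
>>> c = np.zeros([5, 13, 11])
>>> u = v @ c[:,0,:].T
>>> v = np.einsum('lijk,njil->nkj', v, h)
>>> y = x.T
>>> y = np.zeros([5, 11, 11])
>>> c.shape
(5, 13, 11)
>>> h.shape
(13, 5, 17, 17)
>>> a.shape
(5, 5)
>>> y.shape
(5, 11, 11)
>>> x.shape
(5, 11, 5)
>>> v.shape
(13, 11, 5)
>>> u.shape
(17, 17, 5, 5)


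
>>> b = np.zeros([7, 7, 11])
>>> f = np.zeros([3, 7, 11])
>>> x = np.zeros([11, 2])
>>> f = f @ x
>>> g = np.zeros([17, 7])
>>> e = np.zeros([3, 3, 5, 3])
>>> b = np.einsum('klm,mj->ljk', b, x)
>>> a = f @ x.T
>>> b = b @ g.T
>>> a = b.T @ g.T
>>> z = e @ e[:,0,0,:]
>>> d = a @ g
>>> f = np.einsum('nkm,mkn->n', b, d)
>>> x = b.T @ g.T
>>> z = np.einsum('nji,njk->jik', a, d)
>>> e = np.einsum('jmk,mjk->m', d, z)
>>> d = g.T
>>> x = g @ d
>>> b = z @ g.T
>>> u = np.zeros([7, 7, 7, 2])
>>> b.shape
(2, 17, 17)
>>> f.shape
(7,)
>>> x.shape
(17, 17)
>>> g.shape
(17, 7)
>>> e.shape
(2,)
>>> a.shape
(17, 2, 17)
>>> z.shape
(2, 17, 7)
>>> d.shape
(7, 17)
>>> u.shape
(7, 7, 7, 2)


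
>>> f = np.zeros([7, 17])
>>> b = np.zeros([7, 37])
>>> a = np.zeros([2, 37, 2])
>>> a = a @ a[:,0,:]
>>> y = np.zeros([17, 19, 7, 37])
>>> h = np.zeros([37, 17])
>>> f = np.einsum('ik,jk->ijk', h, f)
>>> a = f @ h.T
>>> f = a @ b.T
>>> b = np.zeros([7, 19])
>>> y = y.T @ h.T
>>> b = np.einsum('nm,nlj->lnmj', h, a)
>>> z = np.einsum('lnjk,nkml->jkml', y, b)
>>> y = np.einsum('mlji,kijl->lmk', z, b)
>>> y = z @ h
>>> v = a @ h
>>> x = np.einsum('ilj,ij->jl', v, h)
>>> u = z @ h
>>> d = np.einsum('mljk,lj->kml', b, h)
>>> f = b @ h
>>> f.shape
(7, 37, 17, 17)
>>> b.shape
(7, 37, 17, 37)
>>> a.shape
(37, 7, 37)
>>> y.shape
(19, 37, 17, 17)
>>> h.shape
(37, 17)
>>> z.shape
(19, 37, 17, 37)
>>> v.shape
(37, 7, 17)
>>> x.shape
(17, 7)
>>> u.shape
(19, 37, 17, 17)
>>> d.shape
(37, 7, 37)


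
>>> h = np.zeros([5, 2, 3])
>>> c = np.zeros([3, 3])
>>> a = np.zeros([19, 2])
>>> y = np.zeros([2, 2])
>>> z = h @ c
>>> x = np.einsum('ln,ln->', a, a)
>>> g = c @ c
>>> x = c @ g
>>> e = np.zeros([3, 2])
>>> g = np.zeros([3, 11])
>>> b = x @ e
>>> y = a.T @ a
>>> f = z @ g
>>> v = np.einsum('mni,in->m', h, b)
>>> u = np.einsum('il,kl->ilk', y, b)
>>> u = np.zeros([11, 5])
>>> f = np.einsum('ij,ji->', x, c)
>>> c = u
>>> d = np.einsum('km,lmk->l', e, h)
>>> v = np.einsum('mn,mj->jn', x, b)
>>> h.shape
(5, 2, 3)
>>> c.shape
(11, 5)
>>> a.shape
(19, 2)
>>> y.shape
(2, 2)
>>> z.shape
(5, 2, 3)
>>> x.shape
(3, 3)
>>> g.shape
(3, 11)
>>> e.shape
(3, 2)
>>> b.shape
(3, 2)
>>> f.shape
()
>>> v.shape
(2, 3)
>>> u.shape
(11, 5)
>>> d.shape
(5,)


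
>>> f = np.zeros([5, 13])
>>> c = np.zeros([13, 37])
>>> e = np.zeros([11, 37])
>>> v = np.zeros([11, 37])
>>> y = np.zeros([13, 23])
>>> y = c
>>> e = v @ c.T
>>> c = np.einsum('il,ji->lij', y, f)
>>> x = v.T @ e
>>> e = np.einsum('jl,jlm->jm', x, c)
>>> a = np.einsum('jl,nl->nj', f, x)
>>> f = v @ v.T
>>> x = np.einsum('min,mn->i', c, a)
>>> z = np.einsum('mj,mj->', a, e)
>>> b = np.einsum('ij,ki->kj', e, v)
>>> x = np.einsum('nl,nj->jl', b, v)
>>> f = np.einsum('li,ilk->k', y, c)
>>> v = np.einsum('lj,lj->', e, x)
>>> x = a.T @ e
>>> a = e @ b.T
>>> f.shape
(5,)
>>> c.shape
(37, 13, 5)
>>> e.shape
(37, 5)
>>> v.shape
()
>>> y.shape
(13, 37)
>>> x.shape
(5, 5)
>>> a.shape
(37, 11)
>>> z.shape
()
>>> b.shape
(11, 5)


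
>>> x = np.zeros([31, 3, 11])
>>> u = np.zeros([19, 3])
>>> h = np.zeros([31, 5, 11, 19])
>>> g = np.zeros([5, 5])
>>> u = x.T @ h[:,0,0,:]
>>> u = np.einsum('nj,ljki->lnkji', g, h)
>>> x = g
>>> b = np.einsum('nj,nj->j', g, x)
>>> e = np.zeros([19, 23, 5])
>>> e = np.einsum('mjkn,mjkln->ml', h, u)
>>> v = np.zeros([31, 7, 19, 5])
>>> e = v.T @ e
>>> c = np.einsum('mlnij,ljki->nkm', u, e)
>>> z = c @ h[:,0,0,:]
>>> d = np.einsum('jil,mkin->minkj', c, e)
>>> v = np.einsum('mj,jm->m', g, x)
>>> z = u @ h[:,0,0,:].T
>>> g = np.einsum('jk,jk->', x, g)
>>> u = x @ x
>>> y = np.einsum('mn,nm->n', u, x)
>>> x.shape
(5, 5)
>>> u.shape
(5, 5)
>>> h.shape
(31, 5, 11, 19)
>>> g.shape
()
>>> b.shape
(5,)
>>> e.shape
(5, 19, 7, 5)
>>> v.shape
(5,)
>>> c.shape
(11, 7, 31)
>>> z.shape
(31, 5, 11, 5, 31)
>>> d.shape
(5, 7, 5, 19, 11)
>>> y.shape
(5,)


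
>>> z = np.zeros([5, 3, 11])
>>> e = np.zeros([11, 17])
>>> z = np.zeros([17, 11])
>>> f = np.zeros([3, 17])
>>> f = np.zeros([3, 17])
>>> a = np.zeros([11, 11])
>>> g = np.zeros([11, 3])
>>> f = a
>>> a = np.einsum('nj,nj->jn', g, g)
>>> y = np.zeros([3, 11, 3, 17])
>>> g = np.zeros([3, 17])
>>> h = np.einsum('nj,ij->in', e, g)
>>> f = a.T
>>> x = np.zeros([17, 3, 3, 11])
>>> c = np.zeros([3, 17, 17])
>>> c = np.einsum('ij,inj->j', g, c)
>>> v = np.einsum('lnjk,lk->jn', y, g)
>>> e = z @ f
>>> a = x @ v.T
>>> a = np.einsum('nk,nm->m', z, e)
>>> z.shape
(17, 11)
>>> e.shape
(17, 3)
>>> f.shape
(11, 3)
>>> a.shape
(3,)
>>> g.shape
(3, 17)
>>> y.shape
(3, 11, 3, 17)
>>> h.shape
(3, 11)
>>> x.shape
(17, 3, 3, 11)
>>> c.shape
(17,)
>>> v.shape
(3, 11)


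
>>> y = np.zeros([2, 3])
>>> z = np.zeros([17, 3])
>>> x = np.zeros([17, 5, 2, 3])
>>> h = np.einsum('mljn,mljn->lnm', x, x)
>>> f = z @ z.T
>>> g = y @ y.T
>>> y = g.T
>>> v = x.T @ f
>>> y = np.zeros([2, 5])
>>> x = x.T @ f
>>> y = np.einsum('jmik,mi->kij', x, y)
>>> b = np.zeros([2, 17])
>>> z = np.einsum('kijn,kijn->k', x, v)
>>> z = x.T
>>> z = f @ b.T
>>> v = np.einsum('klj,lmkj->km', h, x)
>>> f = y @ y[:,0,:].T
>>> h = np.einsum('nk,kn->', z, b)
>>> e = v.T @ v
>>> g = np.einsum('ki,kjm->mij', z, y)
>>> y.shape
(17, 5, 3)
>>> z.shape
(17, 2)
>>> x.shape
(3, 2, 5, 17)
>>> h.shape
()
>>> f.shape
(17, 5, 17)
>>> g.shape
(3, 2, 5)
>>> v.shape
(5, 2)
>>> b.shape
(2, 17)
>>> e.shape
(2, 2)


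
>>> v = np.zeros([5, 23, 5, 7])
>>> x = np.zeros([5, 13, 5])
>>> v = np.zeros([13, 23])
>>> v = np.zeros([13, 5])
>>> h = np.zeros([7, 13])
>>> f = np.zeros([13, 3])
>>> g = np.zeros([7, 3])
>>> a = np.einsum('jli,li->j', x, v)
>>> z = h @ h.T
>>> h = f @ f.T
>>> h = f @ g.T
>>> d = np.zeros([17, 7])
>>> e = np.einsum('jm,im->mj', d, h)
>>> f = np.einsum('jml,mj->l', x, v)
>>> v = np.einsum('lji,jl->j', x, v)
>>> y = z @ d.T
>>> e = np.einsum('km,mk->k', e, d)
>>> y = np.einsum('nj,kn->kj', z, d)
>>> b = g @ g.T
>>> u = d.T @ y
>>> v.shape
(13,)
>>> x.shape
(5, 13, 5)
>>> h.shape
(13, 7)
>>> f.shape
(5,)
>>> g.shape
(7, 3)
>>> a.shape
(5,)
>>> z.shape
(7, 7)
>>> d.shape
(17, 7)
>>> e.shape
(7,)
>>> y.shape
(17, 7)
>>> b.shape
(7, 7)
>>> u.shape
(7, 7)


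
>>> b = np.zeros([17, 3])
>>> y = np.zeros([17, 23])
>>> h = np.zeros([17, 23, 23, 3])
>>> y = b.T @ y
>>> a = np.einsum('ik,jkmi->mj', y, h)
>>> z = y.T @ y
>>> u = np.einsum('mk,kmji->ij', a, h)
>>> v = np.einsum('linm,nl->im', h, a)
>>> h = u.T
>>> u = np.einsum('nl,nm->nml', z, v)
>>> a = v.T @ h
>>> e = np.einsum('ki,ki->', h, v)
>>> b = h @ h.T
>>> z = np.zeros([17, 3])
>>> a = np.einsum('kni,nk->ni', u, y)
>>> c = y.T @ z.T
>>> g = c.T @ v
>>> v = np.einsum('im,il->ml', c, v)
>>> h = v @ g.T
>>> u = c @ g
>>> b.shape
(23, 23)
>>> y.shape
(3, 23)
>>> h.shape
(17, 17)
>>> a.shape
(3, 23)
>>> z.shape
(17, 3)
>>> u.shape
(23, 3)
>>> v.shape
(17, 3)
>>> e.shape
()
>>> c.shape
(23, 17)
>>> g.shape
(17, 3)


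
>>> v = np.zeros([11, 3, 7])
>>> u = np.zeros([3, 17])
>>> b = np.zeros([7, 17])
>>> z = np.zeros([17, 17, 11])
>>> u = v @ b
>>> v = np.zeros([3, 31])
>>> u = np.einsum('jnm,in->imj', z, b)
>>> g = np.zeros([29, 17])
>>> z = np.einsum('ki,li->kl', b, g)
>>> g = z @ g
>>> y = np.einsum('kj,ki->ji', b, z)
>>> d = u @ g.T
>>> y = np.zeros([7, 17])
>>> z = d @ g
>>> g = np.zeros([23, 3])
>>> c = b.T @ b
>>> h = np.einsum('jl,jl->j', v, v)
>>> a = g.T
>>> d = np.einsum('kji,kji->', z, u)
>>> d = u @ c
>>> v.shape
(3, 31)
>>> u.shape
(7, 11, 17)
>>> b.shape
(7, 17)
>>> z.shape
(7, 11, 17)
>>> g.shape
(23, 3)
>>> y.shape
(7, 17)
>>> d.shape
(7, 11, 17)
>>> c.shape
(17, 17)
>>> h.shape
(3,)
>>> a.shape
(3, 23)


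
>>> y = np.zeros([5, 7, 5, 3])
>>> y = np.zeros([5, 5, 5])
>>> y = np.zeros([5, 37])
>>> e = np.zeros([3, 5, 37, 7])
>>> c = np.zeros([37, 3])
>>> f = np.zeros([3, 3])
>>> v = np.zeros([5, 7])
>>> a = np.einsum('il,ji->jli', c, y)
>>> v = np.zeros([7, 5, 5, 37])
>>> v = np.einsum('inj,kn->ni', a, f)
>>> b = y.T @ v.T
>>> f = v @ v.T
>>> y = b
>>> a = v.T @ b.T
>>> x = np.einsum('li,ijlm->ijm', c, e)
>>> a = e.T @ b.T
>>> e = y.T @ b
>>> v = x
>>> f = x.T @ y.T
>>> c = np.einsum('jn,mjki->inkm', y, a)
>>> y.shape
(37, 3)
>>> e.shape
(3, 3)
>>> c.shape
(37, 3, 5, 7)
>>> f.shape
(7, 5, 37)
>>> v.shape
(3, 5, 7)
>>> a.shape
(7, 37, 5, 37)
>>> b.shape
(37, 3)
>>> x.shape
(3, 5, 7)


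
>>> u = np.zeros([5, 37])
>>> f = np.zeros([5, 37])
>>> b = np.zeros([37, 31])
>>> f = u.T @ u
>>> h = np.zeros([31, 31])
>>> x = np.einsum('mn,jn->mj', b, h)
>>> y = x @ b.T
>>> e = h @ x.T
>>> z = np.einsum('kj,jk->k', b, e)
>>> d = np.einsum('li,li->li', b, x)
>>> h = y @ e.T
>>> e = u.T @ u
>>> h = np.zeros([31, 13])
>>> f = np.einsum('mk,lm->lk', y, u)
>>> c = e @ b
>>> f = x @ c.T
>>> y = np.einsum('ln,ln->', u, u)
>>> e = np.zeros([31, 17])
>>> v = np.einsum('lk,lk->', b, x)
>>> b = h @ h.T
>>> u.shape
(5, 37)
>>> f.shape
(37, 37)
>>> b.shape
(31, 31)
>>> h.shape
(31, 13)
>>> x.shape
(37, 31)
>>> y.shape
()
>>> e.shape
(31, 17)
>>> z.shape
(37,)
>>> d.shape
(37, 31)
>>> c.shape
(37, 31)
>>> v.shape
()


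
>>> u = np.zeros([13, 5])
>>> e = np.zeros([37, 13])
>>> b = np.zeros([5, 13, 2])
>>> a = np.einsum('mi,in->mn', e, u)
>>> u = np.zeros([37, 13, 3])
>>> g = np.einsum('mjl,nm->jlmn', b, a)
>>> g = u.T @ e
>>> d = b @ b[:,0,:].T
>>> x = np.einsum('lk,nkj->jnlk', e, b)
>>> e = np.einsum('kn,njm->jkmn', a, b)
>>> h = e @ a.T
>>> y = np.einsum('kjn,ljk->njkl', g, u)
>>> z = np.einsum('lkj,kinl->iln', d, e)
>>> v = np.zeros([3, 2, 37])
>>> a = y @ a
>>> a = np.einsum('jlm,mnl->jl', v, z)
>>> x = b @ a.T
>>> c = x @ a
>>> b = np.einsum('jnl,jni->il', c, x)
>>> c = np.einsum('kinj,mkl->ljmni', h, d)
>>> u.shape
(37, 13, 3)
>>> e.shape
(13, 37, 2, 5)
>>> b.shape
(3, 2)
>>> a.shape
(3, 2)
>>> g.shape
(3, 13, 13)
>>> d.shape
(5, 13, 5)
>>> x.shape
(5, 13, 3)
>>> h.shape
(13, 37, 2, 37)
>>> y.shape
(13, 13, 3, 37)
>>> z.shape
(37, 5, 2)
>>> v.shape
(3, 2, 37)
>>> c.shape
(5, 37, 5, 2, 37)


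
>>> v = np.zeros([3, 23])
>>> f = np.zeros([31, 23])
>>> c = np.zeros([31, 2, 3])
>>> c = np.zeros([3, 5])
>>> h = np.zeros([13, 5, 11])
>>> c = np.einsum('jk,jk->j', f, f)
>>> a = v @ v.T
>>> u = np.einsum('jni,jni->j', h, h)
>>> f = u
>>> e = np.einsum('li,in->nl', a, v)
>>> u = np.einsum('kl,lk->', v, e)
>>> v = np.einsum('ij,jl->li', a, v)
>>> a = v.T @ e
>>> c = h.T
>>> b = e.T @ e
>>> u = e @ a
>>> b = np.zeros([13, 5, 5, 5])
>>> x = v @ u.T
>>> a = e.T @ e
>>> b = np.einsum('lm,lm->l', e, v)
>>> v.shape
(23, 3)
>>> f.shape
(13,)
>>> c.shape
(11, 5, 13)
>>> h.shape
(13, 5, 11)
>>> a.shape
(3, 3)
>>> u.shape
(23, 3)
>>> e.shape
(23, 3)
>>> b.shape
(23,)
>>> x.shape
(23, 23)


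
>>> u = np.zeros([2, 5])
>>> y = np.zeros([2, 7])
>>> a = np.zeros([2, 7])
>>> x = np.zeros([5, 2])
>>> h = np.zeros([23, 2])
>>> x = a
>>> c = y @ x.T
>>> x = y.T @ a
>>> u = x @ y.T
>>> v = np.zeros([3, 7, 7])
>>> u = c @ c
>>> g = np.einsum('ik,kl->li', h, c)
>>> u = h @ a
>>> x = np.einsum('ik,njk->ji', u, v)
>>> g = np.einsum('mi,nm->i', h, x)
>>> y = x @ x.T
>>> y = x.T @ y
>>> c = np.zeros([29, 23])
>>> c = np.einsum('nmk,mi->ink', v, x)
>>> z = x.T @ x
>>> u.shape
(23, 7)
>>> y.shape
(23, 7)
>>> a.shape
(2, 7)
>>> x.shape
(7, 23)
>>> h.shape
(23, 2)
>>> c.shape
(23, 3, 7)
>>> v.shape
(3, 7, 7)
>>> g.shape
(2,)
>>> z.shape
(23, 23)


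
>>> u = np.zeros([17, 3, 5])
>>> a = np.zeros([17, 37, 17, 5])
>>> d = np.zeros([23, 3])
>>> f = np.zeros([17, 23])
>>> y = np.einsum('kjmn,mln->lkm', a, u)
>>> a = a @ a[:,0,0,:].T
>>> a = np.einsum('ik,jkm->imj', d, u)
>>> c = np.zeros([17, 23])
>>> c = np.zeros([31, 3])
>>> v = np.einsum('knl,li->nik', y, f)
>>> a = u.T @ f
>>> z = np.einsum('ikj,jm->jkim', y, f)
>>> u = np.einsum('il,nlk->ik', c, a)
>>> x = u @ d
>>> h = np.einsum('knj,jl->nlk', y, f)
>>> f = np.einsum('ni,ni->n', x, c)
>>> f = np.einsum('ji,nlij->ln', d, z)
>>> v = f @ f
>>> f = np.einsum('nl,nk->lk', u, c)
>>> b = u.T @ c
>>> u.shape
(31, 23)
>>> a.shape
(5, 3, 23)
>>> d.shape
(23, 3)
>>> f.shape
(23, 3)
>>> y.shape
(3, 17, 17)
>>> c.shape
(31, 3)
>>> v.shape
(17, 17)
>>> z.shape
(17, 17, 3, 23)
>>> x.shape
(31, 3)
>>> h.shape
(17, 23, 3)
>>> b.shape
(23, 3)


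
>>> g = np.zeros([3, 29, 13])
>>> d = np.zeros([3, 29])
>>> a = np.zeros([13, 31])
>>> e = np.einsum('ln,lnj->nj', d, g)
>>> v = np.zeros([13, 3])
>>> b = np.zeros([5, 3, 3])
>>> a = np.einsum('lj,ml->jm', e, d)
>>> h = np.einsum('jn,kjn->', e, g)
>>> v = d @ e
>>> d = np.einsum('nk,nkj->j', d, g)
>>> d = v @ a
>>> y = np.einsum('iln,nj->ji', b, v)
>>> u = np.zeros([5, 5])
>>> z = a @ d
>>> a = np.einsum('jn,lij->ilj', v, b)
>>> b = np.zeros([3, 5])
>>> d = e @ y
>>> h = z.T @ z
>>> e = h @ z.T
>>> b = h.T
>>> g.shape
(3, 29, 13)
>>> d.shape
(29, 5)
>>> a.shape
(3, 5, 3)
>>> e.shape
(3, 13)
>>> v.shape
(3, 13)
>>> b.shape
(3, 3)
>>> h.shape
(3, 3)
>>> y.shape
(13, 5)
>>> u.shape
(5, 5)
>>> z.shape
(13, 3)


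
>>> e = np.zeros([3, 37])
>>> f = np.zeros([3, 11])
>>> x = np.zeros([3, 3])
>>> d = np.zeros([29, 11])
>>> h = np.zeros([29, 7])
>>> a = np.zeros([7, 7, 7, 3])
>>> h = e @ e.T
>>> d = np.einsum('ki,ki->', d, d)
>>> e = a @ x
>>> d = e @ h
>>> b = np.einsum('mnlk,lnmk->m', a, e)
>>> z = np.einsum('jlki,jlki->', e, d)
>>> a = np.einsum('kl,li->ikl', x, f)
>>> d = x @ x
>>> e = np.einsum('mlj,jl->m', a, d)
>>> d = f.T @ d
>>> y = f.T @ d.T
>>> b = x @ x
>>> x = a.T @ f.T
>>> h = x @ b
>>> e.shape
(11,)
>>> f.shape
(3, 11)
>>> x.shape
(3, 3, 3)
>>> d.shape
(11, 3)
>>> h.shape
(3, 3, 3)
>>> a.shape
(11, 3, 3)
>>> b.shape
(3, 3)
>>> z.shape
()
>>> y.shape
(11, 11)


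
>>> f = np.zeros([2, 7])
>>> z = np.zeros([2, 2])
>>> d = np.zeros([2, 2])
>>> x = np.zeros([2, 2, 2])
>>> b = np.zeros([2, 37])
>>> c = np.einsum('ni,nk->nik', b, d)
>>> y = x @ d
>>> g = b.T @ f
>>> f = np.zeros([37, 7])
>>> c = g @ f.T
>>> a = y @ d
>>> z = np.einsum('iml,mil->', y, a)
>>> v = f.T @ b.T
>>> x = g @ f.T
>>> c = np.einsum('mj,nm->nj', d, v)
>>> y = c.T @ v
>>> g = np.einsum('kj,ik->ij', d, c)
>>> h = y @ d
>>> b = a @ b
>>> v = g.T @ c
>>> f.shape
(37, 7)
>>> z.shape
()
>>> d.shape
(2, 2)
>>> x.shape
(37, 37)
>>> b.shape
(2, 2, 37)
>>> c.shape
(7, 2)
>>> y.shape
(2, 2)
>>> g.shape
(7, 2)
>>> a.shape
(2, 2, 2)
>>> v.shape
(2, 2)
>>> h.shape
(2, 2)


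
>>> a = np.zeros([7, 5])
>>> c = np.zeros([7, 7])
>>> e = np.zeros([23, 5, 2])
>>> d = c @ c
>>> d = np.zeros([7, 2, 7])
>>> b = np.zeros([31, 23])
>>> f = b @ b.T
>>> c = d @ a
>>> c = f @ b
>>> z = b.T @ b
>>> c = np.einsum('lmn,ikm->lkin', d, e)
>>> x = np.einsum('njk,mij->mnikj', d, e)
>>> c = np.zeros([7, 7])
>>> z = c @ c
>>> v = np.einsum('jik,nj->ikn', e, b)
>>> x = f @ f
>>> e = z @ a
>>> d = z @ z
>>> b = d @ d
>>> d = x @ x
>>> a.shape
(7, 5)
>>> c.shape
(7, 7)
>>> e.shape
(7, 5)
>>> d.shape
(31, 31)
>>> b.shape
(7, 7)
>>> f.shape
(31, 31)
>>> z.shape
(7, 7)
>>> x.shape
(31, 31)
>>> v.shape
(5, 2, 31)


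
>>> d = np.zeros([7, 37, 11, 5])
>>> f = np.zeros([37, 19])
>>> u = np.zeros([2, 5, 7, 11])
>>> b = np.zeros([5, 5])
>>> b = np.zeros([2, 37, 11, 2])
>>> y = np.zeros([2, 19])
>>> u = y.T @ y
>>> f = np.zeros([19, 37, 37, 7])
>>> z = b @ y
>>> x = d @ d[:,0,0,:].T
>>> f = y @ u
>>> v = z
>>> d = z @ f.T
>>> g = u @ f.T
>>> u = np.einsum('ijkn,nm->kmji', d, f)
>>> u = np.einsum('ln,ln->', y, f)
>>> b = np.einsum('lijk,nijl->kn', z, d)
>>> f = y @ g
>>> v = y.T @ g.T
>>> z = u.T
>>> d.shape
(2, 37, 11, 2)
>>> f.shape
(2, 2)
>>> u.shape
()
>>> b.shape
(19, 2)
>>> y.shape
(2, 19)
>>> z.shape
()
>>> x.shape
(7, 37, 11, 7)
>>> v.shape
(19, 19)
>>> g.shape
(19, 2)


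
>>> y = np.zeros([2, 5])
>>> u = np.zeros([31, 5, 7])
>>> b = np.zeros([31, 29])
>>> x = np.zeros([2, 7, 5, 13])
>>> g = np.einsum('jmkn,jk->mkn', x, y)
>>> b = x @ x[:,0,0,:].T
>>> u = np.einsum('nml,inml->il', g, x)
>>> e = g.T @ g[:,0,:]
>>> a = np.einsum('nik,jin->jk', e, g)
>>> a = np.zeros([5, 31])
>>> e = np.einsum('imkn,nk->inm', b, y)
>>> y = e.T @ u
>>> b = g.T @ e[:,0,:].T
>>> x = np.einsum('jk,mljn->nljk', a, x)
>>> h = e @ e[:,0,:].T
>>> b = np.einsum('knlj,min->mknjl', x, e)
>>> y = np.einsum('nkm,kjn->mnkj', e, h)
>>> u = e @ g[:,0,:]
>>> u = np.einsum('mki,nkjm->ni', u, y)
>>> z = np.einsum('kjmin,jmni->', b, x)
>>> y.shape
(7, 2, 2, 2)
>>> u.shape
(7, 13)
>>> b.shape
(2, 13, 7, 31, 5)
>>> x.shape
(13, 7, 5, 31)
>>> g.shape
(7, 5, 13)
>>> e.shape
(2, 2, 7)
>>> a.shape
(5, 31)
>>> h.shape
(2, 2, 2)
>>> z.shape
()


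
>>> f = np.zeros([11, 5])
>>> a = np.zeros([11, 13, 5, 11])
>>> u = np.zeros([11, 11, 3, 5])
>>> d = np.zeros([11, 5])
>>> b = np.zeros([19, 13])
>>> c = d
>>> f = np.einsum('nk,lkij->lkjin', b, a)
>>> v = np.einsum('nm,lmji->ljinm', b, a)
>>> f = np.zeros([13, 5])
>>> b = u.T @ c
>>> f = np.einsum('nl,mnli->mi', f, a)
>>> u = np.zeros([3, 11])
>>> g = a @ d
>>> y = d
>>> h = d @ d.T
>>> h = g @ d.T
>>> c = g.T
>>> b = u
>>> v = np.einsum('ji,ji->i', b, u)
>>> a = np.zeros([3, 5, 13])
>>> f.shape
(11, 11)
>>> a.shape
(3, 5, 13)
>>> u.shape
(3, 11)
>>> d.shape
(11, 5)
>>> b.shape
(3, 11)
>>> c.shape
(5, 5, 13, 11)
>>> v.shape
(11,)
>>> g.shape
(11, 13, 5, 5)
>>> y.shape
(11, 5)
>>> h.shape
(11, 13, 5, 11)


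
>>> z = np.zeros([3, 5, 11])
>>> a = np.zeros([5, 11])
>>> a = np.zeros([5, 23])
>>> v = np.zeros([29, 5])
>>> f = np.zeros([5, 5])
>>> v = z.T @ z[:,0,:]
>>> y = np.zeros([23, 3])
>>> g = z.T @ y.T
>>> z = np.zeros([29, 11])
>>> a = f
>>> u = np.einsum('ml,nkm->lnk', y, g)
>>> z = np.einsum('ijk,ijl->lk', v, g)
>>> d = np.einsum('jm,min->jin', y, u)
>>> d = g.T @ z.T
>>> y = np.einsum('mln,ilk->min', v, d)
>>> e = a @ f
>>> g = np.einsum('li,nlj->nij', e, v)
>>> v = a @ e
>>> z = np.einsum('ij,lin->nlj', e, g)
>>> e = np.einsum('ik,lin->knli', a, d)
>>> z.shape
(11, 11, 5)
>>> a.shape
(5, 5)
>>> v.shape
(5, 5)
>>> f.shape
(5, 5)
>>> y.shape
(11, 23, 11)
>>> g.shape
(11, 5, 11)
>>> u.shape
(3, 11, 5)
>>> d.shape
(23, 5, 23)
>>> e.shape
(5, 23, 23, 5)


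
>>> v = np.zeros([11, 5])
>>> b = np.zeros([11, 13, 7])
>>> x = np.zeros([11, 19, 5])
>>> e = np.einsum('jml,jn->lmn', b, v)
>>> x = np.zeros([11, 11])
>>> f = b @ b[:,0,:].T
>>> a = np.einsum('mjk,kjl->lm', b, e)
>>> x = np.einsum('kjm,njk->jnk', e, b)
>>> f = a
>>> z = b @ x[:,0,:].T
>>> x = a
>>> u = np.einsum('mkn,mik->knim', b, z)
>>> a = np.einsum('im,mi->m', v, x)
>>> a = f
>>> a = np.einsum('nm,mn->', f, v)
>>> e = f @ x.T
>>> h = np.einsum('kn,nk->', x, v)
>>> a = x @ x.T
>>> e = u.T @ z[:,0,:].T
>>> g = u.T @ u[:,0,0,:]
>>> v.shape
(11, 5)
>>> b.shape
(11, 13, 7)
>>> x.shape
(5, 11)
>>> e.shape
(11, 13, 7, 11)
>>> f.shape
(5, 11)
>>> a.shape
(5, 5)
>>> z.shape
(11, 13, 13)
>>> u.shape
(13, 7, 13, 11)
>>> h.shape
()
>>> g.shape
(11, 13, 7, 11)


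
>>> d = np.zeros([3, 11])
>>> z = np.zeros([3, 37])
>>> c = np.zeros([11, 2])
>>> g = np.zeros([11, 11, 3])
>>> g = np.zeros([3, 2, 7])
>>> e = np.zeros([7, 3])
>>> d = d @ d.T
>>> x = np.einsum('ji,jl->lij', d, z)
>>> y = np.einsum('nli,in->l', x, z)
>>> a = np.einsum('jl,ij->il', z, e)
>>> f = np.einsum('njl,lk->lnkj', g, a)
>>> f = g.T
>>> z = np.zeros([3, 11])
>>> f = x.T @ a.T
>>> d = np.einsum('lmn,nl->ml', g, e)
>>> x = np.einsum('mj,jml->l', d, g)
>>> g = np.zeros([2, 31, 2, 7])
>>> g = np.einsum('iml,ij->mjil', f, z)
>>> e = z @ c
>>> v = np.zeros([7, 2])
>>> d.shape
(2, 3)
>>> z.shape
(3, 11)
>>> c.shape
(11, 2)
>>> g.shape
(3, 11, 3, 7)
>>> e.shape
(3, 2)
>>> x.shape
(7,)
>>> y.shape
(3,)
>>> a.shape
(7, 37)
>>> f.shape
(3, 3, 7)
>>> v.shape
(7, 2)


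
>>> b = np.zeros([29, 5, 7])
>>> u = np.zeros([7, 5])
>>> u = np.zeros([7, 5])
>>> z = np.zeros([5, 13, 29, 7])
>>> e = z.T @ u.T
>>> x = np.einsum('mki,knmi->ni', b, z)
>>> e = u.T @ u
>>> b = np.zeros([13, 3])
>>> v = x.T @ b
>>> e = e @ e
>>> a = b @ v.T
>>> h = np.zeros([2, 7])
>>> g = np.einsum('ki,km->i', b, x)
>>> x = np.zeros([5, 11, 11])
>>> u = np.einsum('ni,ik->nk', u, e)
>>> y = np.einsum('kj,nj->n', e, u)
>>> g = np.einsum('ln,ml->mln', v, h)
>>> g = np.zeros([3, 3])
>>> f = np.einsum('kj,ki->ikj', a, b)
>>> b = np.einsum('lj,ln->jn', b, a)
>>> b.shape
(3, 7)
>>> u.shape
(7, 5)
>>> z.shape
(5, 13, 29, 7)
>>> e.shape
(5, 5)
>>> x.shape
(5, 11, 11)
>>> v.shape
(7, 3)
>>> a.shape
(13, 7)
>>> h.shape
(2, 7)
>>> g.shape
(3, 3)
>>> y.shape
(7,)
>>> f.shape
(3, 13, 7)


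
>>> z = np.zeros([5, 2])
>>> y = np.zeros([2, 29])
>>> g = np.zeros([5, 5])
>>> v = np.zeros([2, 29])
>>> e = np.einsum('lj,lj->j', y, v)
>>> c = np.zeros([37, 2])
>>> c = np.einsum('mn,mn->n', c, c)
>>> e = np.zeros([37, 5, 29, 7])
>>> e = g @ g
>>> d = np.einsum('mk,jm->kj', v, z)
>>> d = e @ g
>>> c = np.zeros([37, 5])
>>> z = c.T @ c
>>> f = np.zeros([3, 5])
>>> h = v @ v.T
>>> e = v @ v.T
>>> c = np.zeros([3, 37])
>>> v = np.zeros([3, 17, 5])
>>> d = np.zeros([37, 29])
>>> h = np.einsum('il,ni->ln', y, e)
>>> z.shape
(5, 5)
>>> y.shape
(2, 29)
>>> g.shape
(5, 5)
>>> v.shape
(3, 17, 5)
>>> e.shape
(2, 2)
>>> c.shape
(3, 37)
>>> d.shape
(37, 29)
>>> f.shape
(3, 5)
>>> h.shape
(29, 2)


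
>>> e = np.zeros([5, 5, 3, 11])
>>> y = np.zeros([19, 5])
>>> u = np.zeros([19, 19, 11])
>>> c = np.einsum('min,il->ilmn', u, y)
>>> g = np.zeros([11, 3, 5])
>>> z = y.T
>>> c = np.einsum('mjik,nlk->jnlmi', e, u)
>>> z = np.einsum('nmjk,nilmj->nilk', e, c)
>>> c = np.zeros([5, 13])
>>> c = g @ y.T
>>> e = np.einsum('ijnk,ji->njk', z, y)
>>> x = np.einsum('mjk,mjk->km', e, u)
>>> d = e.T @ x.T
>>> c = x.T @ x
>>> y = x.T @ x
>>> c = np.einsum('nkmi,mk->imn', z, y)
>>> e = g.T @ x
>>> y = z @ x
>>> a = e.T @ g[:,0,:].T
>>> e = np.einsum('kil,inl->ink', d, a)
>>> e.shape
(19, 3, 11)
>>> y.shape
(5, 19, 19, 19)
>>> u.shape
(19, 19, 11)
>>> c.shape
(11, 19, 5)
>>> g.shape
(11, 3, 5)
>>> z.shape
(5, 19, 19, 11)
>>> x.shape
(11, 19)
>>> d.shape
(11, 19, 11)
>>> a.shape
(19, 3, 11)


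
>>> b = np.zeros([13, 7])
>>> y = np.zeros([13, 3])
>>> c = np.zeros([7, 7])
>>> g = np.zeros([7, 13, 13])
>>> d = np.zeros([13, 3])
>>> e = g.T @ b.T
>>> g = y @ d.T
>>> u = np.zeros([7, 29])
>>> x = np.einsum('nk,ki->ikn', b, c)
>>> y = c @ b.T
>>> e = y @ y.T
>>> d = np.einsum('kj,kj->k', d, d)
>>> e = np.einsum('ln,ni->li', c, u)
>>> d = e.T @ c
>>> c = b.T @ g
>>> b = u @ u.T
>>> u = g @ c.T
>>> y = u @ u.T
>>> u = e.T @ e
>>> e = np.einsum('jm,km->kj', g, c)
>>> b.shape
(7, 7)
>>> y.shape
(13, 13)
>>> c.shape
(7, 13)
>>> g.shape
(13, 13)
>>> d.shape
(29, 7)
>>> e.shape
(7, 13)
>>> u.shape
(29, 29)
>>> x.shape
(7, 7, 13)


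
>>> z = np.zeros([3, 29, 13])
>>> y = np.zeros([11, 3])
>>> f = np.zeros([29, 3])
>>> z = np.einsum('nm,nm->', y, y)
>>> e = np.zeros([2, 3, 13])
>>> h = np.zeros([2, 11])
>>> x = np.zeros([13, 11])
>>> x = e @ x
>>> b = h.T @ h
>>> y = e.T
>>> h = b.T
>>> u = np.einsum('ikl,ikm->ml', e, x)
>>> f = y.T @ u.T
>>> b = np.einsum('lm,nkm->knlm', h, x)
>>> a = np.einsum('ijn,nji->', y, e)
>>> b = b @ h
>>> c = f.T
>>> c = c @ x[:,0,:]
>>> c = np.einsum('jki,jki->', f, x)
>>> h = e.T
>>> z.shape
()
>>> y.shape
(13, 3, 2)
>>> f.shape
(2, 3, 11)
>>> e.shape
(2, 3, 13)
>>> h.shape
(13, 3, 2)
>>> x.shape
(2, 3, 11)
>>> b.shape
(3, 2, 11, 11)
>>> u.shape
(11, 13)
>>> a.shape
()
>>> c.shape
()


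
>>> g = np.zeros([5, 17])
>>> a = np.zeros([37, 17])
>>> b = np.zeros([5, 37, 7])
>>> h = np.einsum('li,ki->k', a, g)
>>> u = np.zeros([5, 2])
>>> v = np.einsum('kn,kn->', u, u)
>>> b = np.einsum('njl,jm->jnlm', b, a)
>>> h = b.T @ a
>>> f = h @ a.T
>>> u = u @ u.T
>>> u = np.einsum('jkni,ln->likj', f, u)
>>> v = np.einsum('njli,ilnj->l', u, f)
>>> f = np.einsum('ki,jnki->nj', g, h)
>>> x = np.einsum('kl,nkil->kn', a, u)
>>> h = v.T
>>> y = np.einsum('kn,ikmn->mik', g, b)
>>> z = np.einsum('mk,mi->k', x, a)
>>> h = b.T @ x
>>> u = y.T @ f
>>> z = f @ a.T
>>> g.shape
(5, 17)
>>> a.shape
(37, 17)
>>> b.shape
(37, 5, 7, 17)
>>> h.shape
(17, 7, 5, 5)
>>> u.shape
(5, 37, 17)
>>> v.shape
(7,)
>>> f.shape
(7, 17)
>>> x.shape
(37, 5)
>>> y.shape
(7, 37, 5)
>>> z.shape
(7, 37)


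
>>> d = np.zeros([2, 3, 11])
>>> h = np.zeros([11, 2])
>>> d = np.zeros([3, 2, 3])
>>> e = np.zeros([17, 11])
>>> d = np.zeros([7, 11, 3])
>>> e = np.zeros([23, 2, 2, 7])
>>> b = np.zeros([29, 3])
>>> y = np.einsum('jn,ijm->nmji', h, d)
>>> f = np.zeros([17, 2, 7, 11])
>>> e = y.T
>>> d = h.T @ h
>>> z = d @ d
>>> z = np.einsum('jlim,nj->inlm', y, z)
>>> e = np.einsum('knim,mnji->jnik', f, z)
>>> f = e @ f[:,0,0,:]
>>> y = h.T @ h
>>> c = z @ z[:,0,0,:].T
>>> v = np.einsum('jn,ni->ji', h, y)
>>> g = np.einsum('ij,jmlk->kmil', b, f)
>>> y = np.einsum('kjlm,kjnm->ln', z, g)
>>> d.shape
(2, 2)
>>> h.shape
(11, 2)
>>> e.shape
(3, 2, 7, 17)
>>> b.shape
(29, 3)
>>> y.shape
(3, 29)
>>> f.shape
(3, 2, 7, 11)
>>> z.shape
(11, 2, 3, 7)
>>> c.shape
(11, 2, 3, 11)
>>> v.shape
(11, 2)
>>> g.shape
(11, 2, 29, 7)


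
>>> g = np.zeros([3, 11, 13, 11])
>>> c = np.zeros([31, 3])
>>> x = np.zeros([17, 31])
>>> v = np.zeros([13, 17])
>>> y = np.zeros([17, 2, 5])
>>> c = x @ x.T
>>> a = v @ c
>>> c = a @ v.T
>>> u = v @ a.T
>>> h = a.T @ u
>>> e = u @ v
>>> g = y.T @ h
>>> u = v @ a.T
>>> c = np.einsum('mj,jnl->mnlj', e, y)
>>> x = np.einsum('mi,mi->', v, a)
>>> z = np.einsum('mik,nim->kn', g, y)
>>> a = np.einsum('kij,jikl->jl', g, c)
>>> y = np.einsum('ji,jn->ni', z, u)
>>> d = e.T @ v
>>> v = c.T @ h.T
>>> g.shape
(5, 2, 13)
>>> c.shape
(13, 2, 5, 17)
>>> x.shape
()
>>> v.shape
(17, 5, 2, 17)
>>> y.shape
(13, 17)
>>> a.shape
(13, 17)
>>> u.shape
(13, 13)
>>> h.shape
(17, 13)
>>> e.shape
(13, 17)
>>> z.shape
(13, 17)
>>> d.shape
(17, 17)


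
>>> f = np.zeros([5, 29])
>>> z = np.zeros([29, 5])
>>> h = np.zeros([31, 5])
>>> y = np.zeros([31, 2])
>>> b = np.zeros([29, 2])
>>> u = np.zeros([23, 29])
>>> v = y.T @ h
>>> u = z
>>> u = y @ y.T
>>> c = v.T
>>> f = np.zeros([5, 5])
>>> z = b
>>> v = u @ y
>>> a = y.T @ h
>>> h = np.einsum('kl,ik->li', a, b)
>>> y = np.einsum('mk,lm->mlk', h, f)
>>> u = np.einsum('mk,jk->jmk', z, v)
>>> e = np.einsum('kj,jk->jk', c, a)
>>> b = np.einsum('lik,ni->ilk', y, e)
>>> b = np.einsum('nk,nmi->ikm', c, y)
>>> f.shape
(5, 5)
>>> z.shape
(29, 2)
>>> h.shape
(5, 29)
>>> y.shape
(5, 5, 29)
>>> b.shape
(29, 2, 5)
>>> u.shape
(31, 29, 2)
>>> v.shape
(31, 2)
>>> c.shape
(5, 2)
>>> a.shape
(2, 5)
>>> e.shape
(2, 5)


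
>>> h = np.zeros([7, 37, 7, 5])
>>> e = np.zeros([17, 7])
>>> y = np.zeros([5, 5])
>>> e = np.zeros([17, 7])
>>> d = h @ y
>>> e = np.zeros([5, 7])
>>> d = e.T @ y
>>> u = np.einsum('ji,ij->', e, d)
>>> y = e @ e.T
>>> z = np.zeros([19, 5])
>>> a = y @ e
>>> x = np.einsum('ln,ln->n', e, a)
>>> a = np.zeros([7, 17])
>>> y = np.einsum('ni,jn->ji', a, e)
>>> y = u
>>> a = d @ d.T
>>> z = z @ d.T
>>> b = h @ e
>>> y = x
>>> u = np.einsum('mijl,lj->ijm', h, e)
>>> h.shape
(7, 37, 7, 5)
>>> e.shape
(5, 7)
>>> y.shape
(7,)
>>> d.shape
(7, 5)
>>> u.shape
(37, 7, 7)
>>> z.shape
(19, 7)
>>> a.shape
(7, 7)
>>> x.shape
(7,)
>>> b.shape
(7, 37, 7, 7)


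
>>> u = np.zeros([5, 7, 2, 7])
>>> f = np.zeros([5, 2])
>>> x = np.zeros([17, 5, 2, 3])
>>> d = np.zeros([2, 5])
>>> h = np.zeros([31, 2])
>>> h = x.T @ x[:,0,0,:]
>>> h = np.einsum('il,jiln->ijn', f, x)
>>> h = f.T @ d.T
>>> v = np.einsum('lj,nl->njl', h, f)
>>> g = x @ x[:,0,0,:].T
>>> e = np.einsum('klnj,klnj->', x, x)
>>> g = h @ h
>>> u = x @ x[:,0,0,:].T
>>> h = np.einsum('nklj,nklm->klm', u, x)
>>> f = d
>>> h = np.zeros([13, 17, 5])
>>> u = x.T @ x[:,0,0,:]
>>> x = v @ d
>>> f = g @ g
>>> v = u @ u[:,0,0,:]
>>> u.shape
(3, 2, 5, 3)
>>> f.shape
(2, 2)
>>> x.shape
(5, 2, 5)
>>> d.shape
(2, 5)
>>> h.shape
(13, 17, 5)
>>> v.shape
(3, 2, 5, 3)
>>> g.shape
(2, 2)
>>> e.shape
()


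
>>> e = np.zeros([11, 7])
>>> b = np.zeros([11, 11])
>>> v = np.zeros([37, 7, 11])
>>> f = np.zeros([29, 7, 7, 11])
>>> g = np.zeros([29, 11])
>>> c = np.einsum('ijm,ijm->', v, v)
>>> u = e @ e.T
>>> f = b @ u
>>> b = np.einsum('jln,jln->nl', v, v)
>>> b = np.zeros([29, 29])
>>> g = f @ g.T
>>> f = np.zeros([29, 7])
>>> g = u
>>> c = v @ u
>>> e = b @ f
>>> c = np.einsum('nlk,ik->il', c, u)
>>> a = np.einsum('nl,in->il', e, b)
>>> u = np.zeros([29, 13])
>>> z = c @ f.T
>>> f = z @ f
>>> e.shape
(29, 7)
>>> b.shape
(29, 29)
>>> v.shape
(37, 7, 11)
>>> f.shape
(11, 7)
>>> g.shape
(11, 11)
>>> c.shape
(11, 7)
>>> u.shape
(29, 13)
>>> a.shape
(29, 7)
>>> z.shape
(11, 29)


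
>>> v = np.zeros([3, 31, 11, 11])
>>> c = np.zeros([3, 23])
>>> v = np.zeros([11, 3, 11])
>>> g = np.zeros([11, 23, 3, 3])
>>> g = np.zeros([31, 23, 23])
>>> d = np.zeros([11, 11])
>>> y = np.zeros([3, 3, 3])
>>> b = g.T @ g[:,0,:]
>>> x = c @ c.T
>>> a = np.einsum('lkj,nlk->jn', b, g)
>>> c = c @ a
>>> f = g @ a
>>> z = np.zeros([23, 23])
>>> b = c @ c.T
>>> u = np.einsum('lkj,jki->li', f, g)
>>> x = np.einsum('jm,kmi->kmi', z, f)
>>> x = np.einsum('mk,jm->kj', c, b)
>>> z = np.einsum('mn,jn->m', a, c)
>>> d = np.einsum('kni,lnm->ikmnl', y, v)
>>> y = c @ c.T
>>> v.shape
(11, 3, 11)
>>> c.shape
(3, 31)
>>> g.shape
(31, 23, 23)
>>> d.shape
(3, 3, 11, 3, 11)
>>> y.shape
(3, 3)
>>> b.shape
(3, 3)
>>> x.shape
(31, 3)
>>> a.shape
(23, 31)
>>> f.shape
(31, 23, 31)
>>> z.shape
(23,)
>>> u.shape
(31, 23)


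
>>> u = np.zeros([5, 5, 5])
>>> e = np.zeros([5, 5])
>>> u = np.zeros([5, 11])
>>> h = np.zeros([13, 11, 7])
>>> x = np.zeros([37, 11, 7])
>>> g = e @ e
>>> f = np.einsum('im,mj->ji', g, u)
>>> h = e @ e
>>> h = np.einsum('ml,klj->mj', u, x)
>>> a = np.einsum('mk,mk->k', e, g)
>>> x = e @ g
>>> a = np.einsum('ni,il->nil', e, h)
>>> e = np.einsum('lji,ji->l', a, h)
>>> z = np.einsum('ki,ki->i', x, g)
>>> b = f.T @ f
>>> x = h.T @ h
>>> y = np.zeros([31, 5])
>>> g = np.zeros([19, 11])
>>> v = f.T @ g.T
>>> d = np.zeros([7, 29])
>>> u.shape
(5, 11)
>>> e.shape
(5,)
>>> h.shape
(5, 7)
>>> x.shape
(7, 7)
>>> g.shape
(19, 11)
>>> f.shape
(11, 5)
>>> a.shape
(5, 5, 7)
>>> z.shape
(5,)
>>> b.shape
(5, 5)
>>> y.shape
(31, 5)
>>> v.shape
(5, 19)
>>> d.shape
(7, 29)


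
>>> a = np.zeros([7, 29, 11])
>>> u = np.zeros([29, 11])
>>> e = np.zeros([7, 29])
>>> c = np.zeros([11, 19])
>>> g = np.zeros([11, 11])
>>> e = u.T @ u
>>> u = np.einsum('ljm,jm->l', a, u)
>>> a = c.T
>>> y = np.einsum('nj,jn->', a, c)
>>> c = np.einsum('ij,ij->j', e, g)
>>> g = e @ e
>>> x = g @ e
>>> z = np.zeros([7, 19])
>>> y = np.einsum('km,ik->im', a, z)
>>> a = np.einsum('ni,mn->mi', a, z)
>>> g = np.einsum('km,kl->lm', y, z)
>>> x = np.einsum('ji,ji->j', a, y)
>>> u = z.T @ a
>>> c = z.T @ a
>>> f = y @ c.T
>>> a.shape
(7, 11)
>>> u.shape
(19, 11)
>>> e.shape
(11, 11)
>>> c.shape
(19, 11)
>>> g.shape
(19, 11)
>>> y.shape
(7, 11)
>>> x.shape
(7,)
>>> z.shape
(7, 19)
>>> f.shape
(7, 19)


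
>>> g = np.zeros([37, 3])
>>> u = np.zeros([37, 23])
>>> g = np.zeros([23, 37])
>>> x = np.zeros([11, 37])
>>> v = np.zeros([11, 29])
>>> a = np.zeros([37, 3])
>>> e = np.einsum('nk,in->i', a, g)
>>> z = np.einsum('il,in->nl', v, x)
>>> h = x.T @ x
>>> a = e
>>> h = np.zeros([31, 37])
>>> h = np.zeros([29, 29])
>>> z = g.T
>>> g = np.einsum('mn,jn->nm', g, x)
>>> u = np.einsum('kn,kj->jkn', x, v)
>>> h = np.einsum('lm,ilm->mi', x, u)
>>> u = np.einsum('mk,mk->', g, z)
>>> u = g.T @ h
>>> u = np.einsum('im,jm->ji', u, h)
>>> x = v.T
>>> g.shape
(37, 23)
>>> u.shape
(37, 23)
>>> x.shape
(29, 11)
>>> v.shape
(11, 29)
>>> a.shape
(23,)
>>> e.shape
(23,)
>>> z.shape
(37, 23)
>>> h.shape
(37, 29)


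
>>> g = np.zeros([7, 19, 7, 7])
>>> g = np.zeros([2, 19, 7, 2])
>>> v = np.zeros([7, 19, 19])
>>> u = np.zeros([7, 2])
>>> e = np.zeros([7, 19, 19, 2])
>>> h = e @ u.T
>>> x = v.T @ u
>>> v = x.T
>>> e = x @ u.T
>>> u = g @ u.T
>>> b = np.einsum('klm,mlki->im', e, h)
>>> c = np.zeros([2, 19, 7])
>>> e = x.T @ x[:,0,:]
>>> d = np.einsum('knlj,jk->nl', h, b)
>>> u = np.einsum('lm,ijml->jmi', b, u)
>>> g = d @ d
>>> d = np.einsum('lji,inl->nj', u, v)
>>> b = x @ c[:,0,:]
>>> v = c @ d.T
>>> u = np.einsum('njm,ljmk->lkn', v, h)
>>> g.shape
(19, 19)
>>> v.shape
(2, 19, 19)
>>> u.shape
(7, 7, 2)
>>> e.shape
(2, 19, 2)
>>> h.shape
(7, 19, 19, 7)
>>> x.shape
(19, 19, 2)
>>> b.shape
(19, 19, 7)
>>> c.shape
(2, 19, 7)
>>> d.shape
(19, 7)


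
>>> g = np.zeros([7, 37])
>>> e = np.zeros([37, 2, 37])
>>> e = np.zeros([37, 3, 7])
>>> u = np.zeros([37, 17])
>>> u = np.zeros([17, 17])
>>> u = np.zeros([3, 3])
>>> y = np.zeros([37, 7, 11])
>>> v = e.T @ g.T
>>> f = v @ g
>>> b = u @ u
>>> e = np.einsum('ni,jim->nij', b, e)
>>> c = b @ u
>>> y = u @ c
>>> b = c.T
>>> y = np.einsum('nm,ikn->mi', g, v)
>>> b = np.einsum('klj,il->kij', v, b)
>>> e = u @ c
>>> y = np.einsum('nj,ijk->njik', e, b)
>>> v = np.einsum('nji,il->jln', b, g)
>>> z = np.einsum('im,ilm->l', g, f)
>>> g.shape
(7, 37)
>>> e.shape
(3, 3)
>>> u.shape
(3, 3)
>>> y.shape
(3, 3, 7, 7)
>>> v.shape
(3, 37, 7)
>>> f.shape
(7, 3, 37)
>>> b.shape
(7, 3, 7)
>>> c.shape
(3, 3)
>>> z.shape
(3,)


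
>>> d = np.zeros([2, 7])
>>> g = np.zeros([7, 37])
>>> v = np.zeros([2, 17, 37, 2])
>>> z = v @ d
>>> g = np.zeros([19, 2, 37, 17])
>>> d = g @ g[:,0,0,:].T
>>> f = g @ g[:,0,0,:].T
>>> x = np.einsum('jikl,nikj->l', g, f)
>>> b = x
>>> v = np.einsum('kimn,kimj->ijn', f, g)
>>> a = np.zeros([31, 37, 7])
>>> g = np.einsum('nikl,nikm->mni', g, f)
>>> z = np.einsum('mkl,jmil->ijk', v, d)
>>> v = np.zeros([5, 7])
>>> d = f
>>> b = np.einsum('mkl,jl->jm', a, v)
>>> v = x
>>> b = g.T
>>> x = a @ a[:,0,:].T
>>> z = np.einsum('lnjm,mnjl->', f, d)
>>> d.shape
(19, 2, 37, 19)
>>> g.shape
(19, 19, 2)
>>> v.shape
(17,)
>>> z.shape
()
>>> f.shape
(19, 2, 37, 19)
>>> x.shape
(31, 37, 31)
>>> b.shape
(2, 19, 19)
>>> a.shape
(31, 37, 7)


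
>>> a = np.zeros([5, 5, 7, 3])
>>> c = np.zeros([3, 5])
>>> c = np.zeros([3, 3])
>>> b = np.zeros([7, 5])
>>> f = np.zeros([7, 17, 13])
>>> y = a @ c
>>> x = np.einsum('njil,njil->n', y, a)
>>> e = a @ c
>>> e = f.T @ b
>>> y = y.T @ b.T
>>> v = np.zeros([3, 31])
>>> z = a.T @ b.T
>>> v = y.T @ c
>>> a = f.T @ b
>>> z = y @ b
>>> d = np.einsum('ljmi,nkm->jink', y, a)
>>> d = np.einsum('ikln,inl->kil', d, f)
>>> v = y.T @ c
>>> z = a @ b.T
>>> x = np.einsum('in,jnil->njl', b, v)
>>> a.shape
(13, 17, 5)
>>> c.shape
(3, 3)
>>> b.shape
(7, 5)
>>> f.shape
(7, 17, 13)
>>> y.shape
(3, 7, 5, 7)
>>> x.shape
(5, 7, 3)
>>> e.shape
(13, 17, 5)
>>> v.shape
(7, 5, 7, 3)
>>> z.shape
(13, 17, 7)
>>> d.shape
(7, 7, 13)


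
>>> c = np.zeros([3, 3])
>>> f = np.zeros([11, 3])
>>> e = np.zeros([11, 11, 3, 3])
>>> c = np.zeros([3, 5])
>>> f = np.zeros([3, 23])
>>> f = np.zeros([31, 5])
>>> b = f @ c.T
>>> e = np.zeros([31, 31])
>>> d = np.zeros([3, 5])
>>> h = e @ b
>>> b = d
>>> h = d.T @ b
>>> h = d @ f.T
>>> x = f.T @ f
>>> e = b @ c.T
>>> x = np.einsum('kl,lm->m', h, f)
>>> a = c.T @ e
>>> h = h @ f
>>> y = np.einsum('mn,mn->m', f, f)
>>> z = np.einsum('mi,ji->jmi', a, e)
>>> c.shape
(3, 5)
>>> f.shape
(31, 5)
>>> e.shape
(3, 3)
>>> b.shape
(3, 5)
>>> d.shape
(3, 5)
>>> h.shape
(3, 5)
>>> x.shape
(5,)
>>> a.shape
(5, 3)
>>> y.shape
(31,)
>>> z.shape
(3, 5, 3)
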